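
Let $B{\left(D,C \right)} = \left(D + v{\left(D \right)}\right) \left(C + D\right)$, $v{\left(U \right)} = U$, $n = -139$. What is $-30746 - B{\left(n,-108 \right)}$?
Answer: $-99412$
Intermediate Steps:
$B{\left(D,C \right)} = 2 D \left(C + D\right)$ ($B{\left(D,C \right)} = \left(D + D\right) \left(C + D\right) = 2 D \left(C + D\right)$)
$-30746 - B{\left(n,-108 \right)} = -30746 - 2 \left(-139\right) \left(-108 - 139\right) = -30746 - 2 \left(-139\right) \left(-247\right) = -30746 - 68666 = -99412$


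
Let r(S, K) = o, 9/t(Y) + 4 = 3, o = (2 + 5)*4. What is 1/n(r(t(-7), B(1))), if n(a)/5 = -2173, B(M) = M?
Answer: -1/10865 ≈ -9.2039e-5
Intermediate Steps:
o = 28 (o = 7*4 = 28)
t(Y) = -9 (t(Y) = 9/(-4 + 3) = 9/(-1) = 9*(-1) = -9)
r(S, K) = 28
n(a) = -10865 (n(a) = 5*(-2173) = -10865)
1/n(r(t(-7), B(1))) = 1/(-10865) = -1/10865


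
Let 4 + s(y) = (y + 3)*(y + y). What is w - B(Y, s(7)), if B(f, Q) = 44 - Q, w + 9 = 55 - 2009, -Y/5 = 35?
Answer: -1871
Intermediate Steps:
Y = -175 (Y = -5*35 = -175)
s(y) = -4 + 2*y*(3 + y) (s(y) = -4 + (y + 3)*(y + y) = -4 + (3 + y)*(2*y) = -4 + 2*y*(3 + y))
w = -1963 (w = -9 + (55 - 2009) = -9 - 1954 = -1963)
w - B(Y, s(7)) = -1963 - (44 - (-4 + 2*7**2 + 6*7)) = -1963 - (44 - (-4 + 2*49 + 42)) = -1963 - (44 - (-4 + 98 + 42)) = -1963 - (44 - 1*136) = -1963 - (44 - 136) = -1963 - 1*(-92) = -1963 + 92 = -1871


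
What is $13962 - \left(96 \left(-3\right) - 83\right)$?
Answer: $14333$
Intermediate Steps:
$13962 - \left(96 \left(-3\right) - 83\right) = 13962 - \left(-288 - 83\right) = 13962 - -371 = 13962 + 371 = 14333$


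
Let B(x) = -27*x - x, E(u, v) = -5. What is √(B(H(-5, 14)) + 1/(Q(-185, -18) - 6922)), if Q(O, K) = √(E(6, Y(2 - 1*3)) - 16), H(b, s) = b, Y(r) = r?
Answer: √((969079 - 140*I*√21)/(6922 - I*√21)) ≈ 11.832 - 0.e-9*I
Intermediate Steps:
Q(O, K) = I*√21 (Q(O, K) = √(-5 - 16) = √(-21) = I*√21)
B(x) = -28*x
√(B(H(-5, 14)) + 1/(Q(-185, -18) - 6922)) = √(-28*(-5) + 1/(I*√21 - 6922)) = √(140 + 1/(-6922 + I*√21))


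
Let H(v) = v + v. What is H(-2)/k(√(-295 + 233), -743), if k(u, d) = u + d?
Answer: 2972/552111 + 4*I*√62/552111 ≈ 0.005383 + 5.7047e-5*I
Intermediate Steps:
H(v) = 2*v
k(u, d) = d + u
H(-2)/k(√(-295 + 233), -743) = (2*(-2))/(-743 + √(-295 + 233)) = -4/(-743 + √(-62)) = -4/(-743 + I*√62)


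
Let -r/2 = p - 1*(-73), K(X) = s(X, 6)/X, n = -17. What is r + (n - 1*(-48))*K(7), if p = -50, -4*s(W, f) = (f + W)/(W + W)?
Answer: -18435/392 ≈ -47.028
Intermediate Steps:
s(W, f) = -(W + f)/(8*W) (s(W, f) = -(f + W)/(4*(W + W)) = -(W + f)/(4*(2*W)) = -(W + f)*1/(2*W)/4 = -(W + f)/(8*W))
K(X) = (-6 - X)/(8*X**2) (K(X) = ((-X - 1*6)/(8*X))/X = ((-X - 6)/(8*X))/X = ((-6 - X)/(8*X))/X = (-6 - X)/(8*X**2))
r = -46 (r = -2*(-50 - 1*(-73)) = -2*(-50 + 73) = -2*23 = -46)
r + (n - 1*(-48))*K(7) = -46 + (-17 - 1*(-48))*((1/8)*(-6 - 1*7)/7**2) = -46 + (-17 + 48)*((1/8)*(1/49)*(-6 - 7)) = -46 + 31*((1/8)*(1/49)*(-13)) = -46 + 31*(-13/392) = -46 - 403/392 = -18435/392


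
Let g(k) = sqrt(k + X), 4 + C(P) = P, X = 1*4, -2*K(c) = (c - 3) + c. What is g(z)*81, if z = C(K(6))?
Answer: 243*I*sqrt(2)/2 ≈ 171.83*I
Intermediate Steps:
K(c) = 3/2 - c (K(c) = -((c - 3) + c)/2 = -((-3 + c) + c)/2 = -(-3 + 2*c)/2 = 3/2 - c)
X = 4
C(P) = -4 + P
z = -17/2 (z = -4 + (3/2 - 1*6) = -4 + (3/2 - 6) = -4 - 9/2 = -17/2 ≈ -8.5000)
g(k) = sqrt(4 + k) (g(k) = sqrt(k + 4) = sqrt(4 + k))
g(z)*81 = sqrt(4 - 17/2)*81 = sqrt(-9/2)*81 = (3*I*sqrt(2)/2)*81 = 243*I*sqrt(2)/2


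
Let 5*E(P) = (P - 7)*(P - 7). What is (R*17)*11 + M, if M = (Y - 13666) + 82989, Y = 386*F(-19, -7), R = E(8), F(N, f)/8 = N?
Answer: 53442/5 ≈ 10688.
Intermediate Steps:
E(P) = (-7 + P)²/5 (E(P) = ((P - 7)*(P - 7))/5 = ((-7 + P)*(-7 + P))/5 = (-7 + P)²/5)
F(N, f) = 8*N
R = ⅕ (R = (-7 + 8)²/5 = (⅕)*1² = (⅕)*1 = ⅕ ≈ 0.20000)
Y = -58672 (Y = 386*(8*(-19)) = 386*(-152) = -58672)
M = 10651 (M = (-58672 - 13666) + 82989 = -72338 + 82989 = 10651)
(R*17)*11 + M = ((⅕)*17)*11 + 10651 = (17/5)*11 + 10651 = 187/5 + 10651 = 53442/5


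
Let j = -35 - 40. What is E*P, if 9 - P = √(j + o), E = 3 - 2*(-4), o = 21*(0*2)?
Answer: 99 - 55*I*√3 ≈ 99.0 - 95.263*I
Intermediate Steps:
j = -75
o = 0 (o = 21*0 = 0)
E = 11 (E = 3 + 8 = 11)
P = 9 - 5*I*√3 (P = 9 - √(-75 + 0) = 9 - √(-75) = 9 - 5*I*√3 ≈ 9.0 - 8.6602*I)
E*P = 11*(9 - 5*I*√3) = 99 - 55*I*√3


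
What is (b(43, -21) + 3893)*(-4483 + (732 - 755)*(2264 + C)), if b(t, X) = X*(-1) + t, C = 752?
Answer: -292228407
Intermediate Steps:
b(t, X) = t - X (b(t, X) = -X + t = t - X)
(b(43, -21) + 3893)*(-4483 + (732 - 755)*(2264 + C)) = ((43 - 1*(-21)) + 3893)*(-4483 + (732 - 755)*(2264 + 752)) = ((43 + 21) + 3893)*(-4483 - 23*3016) = (64 + 3893)*(-4483 - 69368) = 3957*(-73851) = -292228407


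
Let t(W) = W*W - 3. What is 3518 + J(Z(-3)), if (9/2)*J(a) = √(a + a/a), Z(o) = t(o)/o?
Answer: 3518 + 2*I/9 ≈ 3518.0 + 0.22222*I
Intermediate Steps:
t(W) = -3 + W² (t(W) = W² - 3 = -3 + W²)
Z(o) = (-3 + o²)/o
J(a) = 2*√(1 + a)/9 (J(a) = 2*√(a + a/a)/9 = 2*√(a + 1)/9 = 2*√(1 + a)/9)
3518 + J(Z(-3)) = 3518 + 2*√(1 + (-3 - 3/(-3)))/9 = 3518 + 2*√(1 + (-3 - 3*(-⅓)))/9 = 3518 + 2*√(1 + (-3 + 1))/9 = 3518 + 2*√(1 - 2)/9 = 3518 + 2*√(-1)/9 = 3518 + 2*I/9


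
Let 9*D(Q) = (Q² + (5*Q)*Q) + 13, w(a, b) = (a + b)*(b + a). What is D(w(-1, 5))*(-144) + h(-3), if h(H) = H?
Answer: -24787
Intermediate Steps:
w(a, b) = (a + b)² (w(a, b) = (a + b)*(a + b) = (a + b)²)
D(Q) = 13/9 + 2*Q²/3 (D(Q) = ((Q² + (5*Q)*Q) + 13)/9 = ((Q² + 5*Q²) + 13)/9 = (6*Q² + 13)/9 = (13 + 6*Q²)/9 = 13/9 + 2*Q²/3)
D(w(-1, 5))*(-144) + h(-3) = (13/9 + 2*((-1 + 5)²)²/3)*(-144) - 3 = (13/9 + 2*(4²)²/3)*(-144) - 3 = (13/9 + (⅔)*16²)*(-144) - 3 = (13/9 + (⅔)*256)*(-144) - 3 = (13/9 + 512/3)*(-144) - 3 = (1549/9)*(-144) - 3 = -24784 - 3 = -24787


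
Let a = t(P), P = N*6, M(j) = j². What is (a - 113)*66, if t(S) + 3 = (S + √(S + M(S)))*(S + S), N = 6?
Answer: 163416 + 28512*√37 ≈ 3.3685e+5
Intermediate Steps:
P = 36 (P = 6*6 = 36)
t(S) = -3 + 2*S*(S + √(S + S²)) (t(S) = -3 + (S + √(S + S²))*(S + S) = -3 + (S + √(S + S²))*(2*S) = -3 + 2*S*(S + √(S + S²)))
a = 2589 + 432*√37 (a = -3 + 2*36² + 2*36*√(36*(1 + 36)) = -3 + 2*1296 + 2*36*√(36*37) = -3 + 2592 + 2*36*√1332 = -3 + 2592 + 2*36*(6*√37) = -3 + 2592 + 432*√37 = 2589 + 432*√37 ≈ 5216.8)
(a - 113)*66 = ((2589 + 432*√37) - 113)*66 = (2476 + 432*√37)*66 = 163416 + 28512*√37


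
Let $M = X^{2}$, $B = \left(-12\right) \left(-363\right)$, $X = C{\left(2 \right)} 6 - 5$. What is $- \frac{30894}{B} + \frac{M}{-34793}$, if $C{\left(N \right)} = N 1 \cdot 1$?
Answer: $- \frac{16289521}{2296338} \approx -7.0937$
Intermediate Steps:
$C{\left(N \right)} = N$ ($C{\left(N \right)} = N 1 = N$)
$X = 7$ ($X = 2 \cdot 6 - 5 = 12 - 5 = 7$)
$B = 4356$
$M = 49$ ($M = 7^{2} = 49$)
$- \frac{30894}{B} + \frac{M}{-34793} = - \frac{30894}{4356} + \frac{49}{-34793} = \left(-30894\right) \frac{1}{4356} + 49 \left(- \frac{1}{34793}\right) = - \frac{5149}{726} - \frac{49}{34793} = - \frac{16289521}{2296338}$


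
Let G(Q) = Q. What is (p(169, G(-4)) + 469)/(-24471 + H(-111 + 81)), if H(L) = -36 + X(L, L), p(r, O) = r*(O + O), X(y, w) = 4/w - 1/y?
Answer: 8830/245071 ≈ 0.036030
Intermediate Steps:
X(y, w) = -1/y + 4/w
p(r, O) = 2*O*r (p(r, O) = r*(2*O) = 2*O*r)
H(L) = -36 + 3/L (H(L) = -36 + (-1/L + 4/L) = -36 + 3/L)
(p(169, G(-4)) + 469)/(-24471 + H(-111 + 81)) = (2*(-4)*169 + 469)/(-24471 + (-36 + 3/(-111 + 81))) = (-1352 + 469)/(-24471 + (-36 + 3/(-30))) = -883/(-24471 + (-36 + 3*(-1/30))) = -883/(-24471 + (-36 - ⅒)) = -883/(-24471 - 361/10) = -883/(-245071/10) = -883*(-10/245071) = 8830/245071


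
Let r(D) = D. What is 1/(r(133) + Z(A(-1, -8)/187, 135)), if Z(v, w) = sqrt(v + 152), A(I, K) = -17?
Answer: 1463/192908 - sqrt(18381)/192908 ≈ 0.0068811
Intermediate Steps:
Z(v, w) = sqrt(152 + v)
1/(r(133) + Z(A(-1, -8)/187, 135)) = 1/(133 + sqrt(152 - 17/187)) = 1/(133 + sqrt(152 - 17*1/187)) = 1/(133 + sqrt(152 - 1/11)) = 1/(133 + sqrt(1671/11)) = 1/(133 + sqrt(18381)/11)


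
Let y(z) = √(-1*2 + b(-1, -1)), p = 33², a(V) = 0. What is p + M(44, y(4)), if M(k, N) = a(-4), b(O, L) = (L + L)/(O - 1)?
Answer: 1089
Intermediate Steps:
b(O, L) = 2*L/(-1 + O) (b(O, L) = (2*L)/(-1 + O) = 2*L/(-1 + O))
p = 1089
y(z) = I (y(z) = √(-1*2 + 2*(-1)/(-1 - 1)) = √(-2 + 2*(-1)/(-2)) = √(-2 + 2*(-1)*(-½)) = √(-2 + 1) = √(-1) = I)
M(k, N) = 0
p + M(44, y(4)) = 1089 + 0 = 1089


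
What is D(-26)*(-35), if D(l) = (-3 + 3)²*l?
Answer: 0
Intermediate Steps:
D(l) = 0 (D(l) = 0²*l = 0*l = 0)
D(-26)*(-35) = 0*(-35) = 0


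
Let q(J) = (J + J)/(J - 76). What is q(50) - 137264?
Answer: -1784482/13 ≈ -1.3727e+5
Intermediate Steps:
q(J) = 2*J/(-76 + J) (q(J) = (2*J)/(-76 + J) = 2*J/(-76 + J))
q(50) - 137264 = 2*50/(-76 + 50) - 137264 = 2*50/(-26) - 137264 = 2*50*(-1/26) - 137264 = -50/13 - 137264 = -1784482/13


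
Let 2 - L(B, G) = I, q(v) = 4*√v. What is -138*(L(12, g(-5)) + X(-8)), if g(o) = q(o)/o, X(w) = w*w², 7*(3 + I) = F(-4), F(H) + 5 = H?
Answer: 488520/7 ≈ 69789.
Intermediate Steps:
F(H) = -5 + H
I = -30/7 (I = -3 + (-5 - 4)/7 = -3 + (⅐)*(-9) = -3 - 9/7 = -30/7 ≈ -4.2857)
X(w) = w³
g(o) = 4/√o (g(o) = (4*√o)/o = 4/√o)
L(B, G) = 44/7 (L(B, G) = 2 - 1*(-30/7) = 2 + 30/7 = 44/7)
-138*(L(12, g(-5)) + X(-8)) = -138*(44/7 + (-8)³) = -138*(44/7 - 512) = -138*(-3540/7) = 488520/7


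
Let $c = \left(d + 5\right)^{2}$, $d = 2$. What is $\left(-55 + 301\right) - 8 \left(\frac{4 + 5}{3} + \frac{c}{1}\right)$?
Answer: $-170$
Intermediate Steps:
$c = 49$ ($c = \left(2 + 5\right)^{2} = 7^{2} = 49$)
$\left(-55 + 301\right) - 8 \left(\frac{4 + 5}{3} + \frac{c}{1}\right) = \left(-55 + 301\right) - 8 \left(\frac{4 + 5}{3} + \frac{49}{1}\right) = 246 - 8 \left(9 \cdot \frac{1}{3} + 49 \cdot 1\right) = 246 - 8 \left(3 + 49\right) = 246 - 416 = -170$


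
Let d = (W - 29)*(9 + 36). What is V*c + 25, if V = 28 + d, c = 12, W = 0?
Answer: -15299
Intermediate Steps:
d = -1305 (d = (0 - 29)*(9 + 36) = -29*45 = -1305)
V = -1277 (V = 28 - 1305 = -1277)
V*c + 25 = -1277*12 + 25 = -15324 + 25 = -15299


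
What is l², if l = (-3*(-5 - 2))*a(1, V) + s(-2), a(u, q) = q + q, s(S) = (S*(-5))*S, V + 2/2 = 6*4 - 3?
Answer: 672400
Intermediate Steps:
V = 20 (V = -1 + (6*4 - 3) = -1 + (24 - 3) = -1 + 21 = 20)
s(S) = -5*S² (s(S) = (-5*S)*S = -5*S²)
a(u, q) = 2*q
l = 820 (l = (-3*(-5 - 2))*(2*20) - 5*(-2)² = -3*(-7)*40 - 5*4 = 21*40 - 20 = 840 - 20 = 820)
l² = 820² = 672400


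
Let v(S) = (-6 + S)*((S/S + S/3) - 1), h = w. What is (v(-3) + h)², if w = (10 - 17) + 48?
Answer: 2500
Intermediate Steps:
w = 41 (w = -7 + 48 = 41)
h = 41
v(S) = S*(-6 + S)/3 (v(S) = (-6 + S)*((1 + S*(⅓)) - 1) = (-6 + S)*((1 + S/3) - 1) = (-6 + S)*(S/3) = S*(-6 + S)/3)
(v(-3) + h)² = ((⅓)*(-3)*(-6 - 3) + 41)² = ((⅓)*(-3)*(-9) + 41)² = (9 + 41)² = 50² = 2500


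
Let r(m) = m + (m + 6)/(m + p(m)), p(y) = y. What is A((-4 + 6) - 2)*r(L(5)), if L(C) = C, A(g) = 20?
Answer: 122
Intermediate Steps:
r(m) = m + (6 + m)/(2*m) (r(m) = m + (m + 6)/(m + m) = m + (6 + m)/((2*m)) = m + (6 + m)*(1/(2*m)) = m + (6 + m)/(2*m))
A((-4 + 6) - 2)*r(L(5)) = 20*(1/2 + 5 + 3/5) = 20*(61/10) = 122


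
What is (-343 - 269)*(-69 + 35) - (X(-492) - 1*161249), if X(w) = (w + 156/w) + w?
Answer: 7504694/41 ≈ 1.8304e+5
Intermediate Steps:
X(w) = 2*w + 156/w
(-343 - 269)*(-69 + 35) - (X(-492) - 1*161249) = (-343 - 269)*(-69 + 35) - ((2*(-492) + 156/(-492)) - 1*161249) = -612*(-34) - ((-984 + 156*(-1/492)) - 161249) = 20808 - ((-984 - 13/41) - 161249) = 20808 - (-40357/41 - 161249) = 20808 - 1*(-6651566/41) = 20808 + 6651566/41 = 7504694/41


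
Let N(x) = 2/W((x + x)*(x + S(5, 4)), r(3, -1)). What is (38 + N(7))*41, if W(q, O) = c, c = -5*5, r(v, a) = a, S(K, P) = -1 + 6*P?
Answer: 38868/25 ≈ 1554.7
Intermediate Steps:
c = -25
W(q, O) = -25
N(x) = -2/25 (N(x) = 2/(-25) = 2*(-1/25) = -2/25)
(38 + N(7))*41 = (38 - 2/25)*41 = (948/25)*41 = 38868/25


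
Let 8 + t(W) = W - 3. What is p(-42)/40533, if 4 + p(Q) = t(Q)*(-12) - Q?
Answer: 674/40533 ≈ 0.016628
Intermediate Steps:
t(W) = -11 + W (t(W) = -8 + (W - 3) = -8 + (-3 + W) = -11 + W)
p(Q) = 128 - 13*Q (p(Q) = -4 + ((-11 + Q)*(-12) - Q) = -4 + ((132 - 12*Q) - Q) = -4 + (132 - 13*Q) = 128 - 13*Q)
p(-42)/40533 = (128 - 13*(-42))/40533 = (128 + 546)*(1/40533) = 674*(1/40533) = 674/40533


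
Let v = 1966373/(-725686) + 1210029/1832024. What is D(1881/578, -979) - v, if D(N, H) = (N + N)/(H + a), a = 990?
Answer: 507337377180053/192109017343048 ≈ 2.6409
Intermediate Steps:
v = -1362170712029/664737084232 (v = 1966373*(-1/725686) + 1210029*(1/1832024) = -1966373/725686 + 1210029/1832024 = -1362170712029/664737084232 ≈ -2.0492)
D(N, H) = 2*N/(990 + H) (D(N, H) = (N + N)/(H + 990) = (2*N)/(990 + H) = 2*N/(990 + H))
D(1881/578, -979) - v = 2*(1881/578)/(990 - 979) - 1*(-1362170712029/664737084232) = 2*(1881*(1/578))/11 + 1362170712029/664737084232 = 2*(1881/578)*(1/11) + 1362170712029/664737084232 = 171/289 + 1362170712029/664737084232 = 507337377180053/192109017343048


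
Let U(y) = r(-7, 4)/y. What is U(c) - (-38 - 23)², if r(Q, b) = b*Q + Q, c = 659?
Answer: -2452174/659 ≈ -3721.1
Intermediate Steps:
r(Q, b) = Q + Q*b (r(Q, b) = Q*b + Q = Q + Q*b)
U(y) = -35/y (U(y) = (-7*(1 + 4))/y = (-7*5)/y = -35/y)
U(c) - (-38 - 23)² = -35/659 - (-38 - 23)² = -35*1/659 - 1*(-61)² = -35/659 - 1*3721 = -35/659 - 3721 = -2452174/659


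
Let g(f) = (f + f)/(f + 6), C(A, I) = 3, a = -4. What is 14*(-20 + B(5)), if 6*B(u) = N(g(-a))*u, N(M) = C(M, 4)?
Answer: -245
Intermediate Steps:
g(f) = 2*f/(6 + f) (g(f) = (2*f)/(6 + f) = 2*f/(6 + f))
N(M) = 3
B(u) = u/2 (B(u) = (3*u)/6 = u/2)
14*(-20 + B(5)) = 14*(-20 + (½)*5) = 14*(-20 + 5/2) = 14*(-35/2) = -245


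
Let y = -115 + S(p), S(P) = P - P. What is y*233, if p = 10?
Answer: -26795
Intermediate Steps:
S(P) = 0
y = -115 (y = -115 + 0 = -115)
y*233 = -115*233 = -26795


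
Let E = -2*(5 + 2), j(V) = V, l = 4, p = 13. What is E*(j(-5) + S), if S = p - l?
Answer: -56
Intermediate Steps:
S = 9 (S = 13 - 1*4 = 13 - 4 = 9)
E = -14 (E = -2*7 = -14)
E*(j(-5) + S) = -14*(-5 + 9) = -14*4 = -56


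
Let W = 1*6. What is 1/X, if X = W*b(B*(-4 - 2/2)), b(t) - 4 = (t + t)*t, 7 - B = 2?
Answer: 1/7524 ≈ 0.00013291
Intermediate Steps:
B = 5 (B = 7 - 1*2 = 7 - 2 = 5)
W = 6
b(t) = 4 + 2*t**2 (b(t) = 4 + (t + t)*t = 4 + (2*t)*t = 4 + 2*t**2)
X = 7524 (X = 6*(4 + 2*(5*(-4 - 2/2))**2) = 6*(4 + 2*(5*(-4 - 2*1/2))**2) = 6*(4 + 2*(5*(-4 - 1))**2) = 6*(4 + 2*(5*(-5))**2) = 6*(4 + 2*(-25)**2) = 6*(4 + 2*625) = 6*(4 + 1250) = 6*1254 = 7524)
1/X = 1/7524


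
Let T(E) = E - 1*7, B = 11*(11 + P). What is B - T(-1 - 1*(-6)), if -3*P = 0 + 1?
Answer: 358/3 ≈ 119.33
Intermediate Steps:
P = -⅓ (P = -(0 + 1)/3 = -⅓*1 = -⅓ ≈ -0.33333)
B = 352/3 (B = 11*(11 - ⅓) = 11*(32/3) = 352/3 ≈ 117.33)
T(E) = -7 + E (T(E) = E - 7 = -7 + E)
B - T(-1 - 1*(-6)) = 352/3 - (-7 + (-1 - 1*(-6))) = 352/3 - (-7 + (-1 + 6)) = 352/3 - (-7 + 5) = 352/3 - 1*(-2) = 352/3 + 2 = 358/3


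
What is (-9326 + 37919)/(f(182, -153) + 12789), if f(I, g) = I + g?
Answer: 28593/12818 ≈ 2.2307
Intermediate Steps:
(-9326 + 37919)/(f(182, -153) + 12789) = (-9326 + 37919)/((182 - 153) + 12789) = 28593/(29 + 12789) = 28593/12818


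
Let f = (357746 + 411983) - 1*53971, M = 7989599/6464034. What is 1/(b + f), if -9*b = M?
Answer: 58176306/41640148440349 ≈ 1.3971e-6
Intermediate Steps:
M = 7989599/6464034 (M = 7989599*(1/6464034) = 7989599/6464034 ≈ 1.2360)
b = -7989599/58176306 (b = -1/9*7989599/6464034 = -7989599/58176306 ≈ -0.13733)
f = 715758 (f = 769729 - 53971 = 715758)
1/(b + f) = 1/(-7989599/58176306 + 715758) = 1/(41640148440349/58176306) = 58176306/41640148440349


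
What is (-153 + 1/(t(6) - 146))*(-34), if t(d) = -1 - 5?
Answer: 395369/76 ≈ 5202.2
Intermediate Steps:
t(d) = -6
(-153 + 1/(t(6) - 146))*(-34) = (-153 + 1/(-6 - 146))*(-34) = (-153 + 1/(-152))*(-34) = (-153 - 1/152)*(-34) = -23257/152*(-34) = 395369/76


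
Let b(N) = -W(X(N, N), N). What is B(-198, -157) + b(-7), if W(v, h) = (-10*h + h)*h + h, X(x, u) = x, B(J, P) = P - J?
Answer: 489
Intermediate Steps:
W(v, h) = h - 9*h**2 (W(v, h) = (-9*h)*h + h = -9*h**2 + h = h - 9*h**2)
b(N) = -N*(1 - 9*N)
B(-198, -157) + b(-7) = (-157 - 1*(-198)) - 7*(-1 + 9*(-7)) = (-157 + 198) - 7*(-1 - 63) = 41 - 7*(-64) = 41 + 448 = 489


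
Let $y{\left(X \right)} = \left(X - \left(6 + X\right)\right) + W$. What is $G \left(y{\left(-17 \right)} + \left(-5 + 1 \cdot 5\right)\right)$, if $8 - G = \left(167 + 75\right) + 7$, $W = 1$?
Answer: $1205$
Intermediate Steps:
$G = -241$ ($G = 8 - \left(\left(167 + 75\right) + 7\right) = 8 - \left(242 + 7\right) = 8 - 249 = -241$)
$y{\left(X \right)} = -5$ ($y{\left(X \right)} = \left(X - \left(6 + X\right)\right) + 1 = -6 + 1 = -5$)
$G \left(y{\left(-17 \right)} + \left(-5 + 1 \cdot 5\right)\right) = - 241 \left(-5 + \left(-5 + 1 \cdot 5\right)\right) = - 241 \left(-5 + \left(-5 + 5\right)\right) = - 241 \left(-5 + 0\right) = \left(-241\right) \left(-5\right) = 1205$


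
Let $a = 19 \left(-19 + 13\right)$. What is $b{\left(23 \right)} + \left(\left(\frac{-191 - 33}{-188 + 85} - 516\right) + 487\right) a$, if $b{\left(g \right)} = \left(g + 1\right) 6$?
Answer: $\frac{329814}{103} \approx 3202.1$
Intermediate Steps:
$b{\left(g \right)} = 6 + 6 g$ ($b{\left(g \right)} = \left(1 + g\right) 6 = 6 + 6 g$)
$a = -114$ ($a = 19 \left(-6\right) = -114$)
$b{\left(23 \right)} + \left(\left(\frac{-191 - 33}{-188 + 85} - 516\right) + 487\right) a = \left(6 + 6 \cdot 23\right) + \left(\left(\frac{-191 - 33}{-188 + 85} - 516\right) + 487\right) \left(-114\right) = \left(6 + 138\right) + \left(\left(- \frac{224}{-103} - 516\right) + 487\right) \left(-114\right) = 144 + \left(\left(\left(-224\right) \left(- \frac{1}{103}\right) - 516\right) + 487\right) \left(-114\right) = 144 + \left(\left(\frac{224}{103} - 516\right) + 487\right) \left(-114\right) = 144 + \left(- \frac{52924}{103} + 487\right) \left(-114\right) = 144 - - \frac{314982}{103} = 144 + \frac{314982}{103} = \frac{329814}{103}$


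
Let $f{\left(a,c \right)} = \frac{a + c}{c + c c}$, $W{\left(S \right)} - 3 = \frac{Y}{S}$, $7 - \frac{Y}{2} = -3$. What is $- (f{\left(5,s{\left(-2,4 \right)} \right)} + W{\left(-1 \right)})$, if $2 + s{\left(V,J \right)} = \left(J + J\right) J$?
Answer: $\frac{3155}{186} \approx 16.962$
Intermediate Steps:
$Y = 20$ ($Y = 14 - -6 = 14 + 6 = 20$)
$s{\left(V,J \right)} = -2 + 2 J^{2}$ ($s{\left(V,J \right)} = -2 + \left(J + J\right) J = -2 + 2 J J = -2 + 2 J^{2}$)
$W{\left(S \right)} = 3 + \frac{20}{S}$
$f{\left(a,c \right)} = \frac{a + c}{c + c^{2}}$
$- (f{\left(5,s{\left(-2,4 \right)} \right)} + W{\left(-1 \right)}) = - (\frac{5 - \left(2 - 2 \cdot 4^{2}\right)}{\left(-2 + 2 \cdot 4^{2}\right) \left(1 - \left(2 - 2 \cdot 4^{2}\right)\right)} + \left(3 + \frac{20}{-1}\right)) = - (\frac{5 + \left(-2 + 2 \cdot 16\right)}{\left(-2 + 2 \cdot 16\right) \left(1 + \left(-2 + 2 \cdot 16\right)\right)} + \left(3 + 20 \left(-1\right)\right)) = - (\frac{5 + \left(-2 + 32\right)}{\left(-2 + 32\right) \left(1 + \left(-2 + 32\right)\right)} + \left(3 - 20\right)) = - (\frac{5 + 30}{30 \left(1 + 30\right)} - 17) = - (\frac{1}{30} \cdot \frac{1}{31} \cdot 35 - 17) = - (\frac{7}{186} - 17) = \left(-1\right) \left(- \frac{3155}{186}\right) = \frac{3155}{186}$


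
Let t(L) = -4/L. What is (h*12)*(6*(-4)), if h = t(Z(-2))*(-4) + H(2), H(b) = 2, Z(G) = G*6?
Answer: -192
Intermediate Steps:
Z(G) = 6*G
h = ⅔ (h = -4/(6*(-2))*(-4) + 2 = -4/(-12)*(-4) + 2 = -4*(-1/12)*(-4) + 2 = (⅓)*(-4) + 2 = -4/3 + 2 = ⅔ ≈ 0.66667)
(h*12)*(6*(-4)) = ((⅔)*12)*(6*(-4)) = 8*(-24) = -192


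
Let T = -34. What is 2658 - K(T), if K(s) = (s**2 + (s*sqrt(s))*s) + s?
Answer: 1536 - 1156*I*sqrt(34) ≈ 1536.0 - 6740.6*I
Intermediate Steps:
K(s) = s + s**2 + s**(5/2) (K(s) = (s**2 + s**(3/2)*s) + s = (s**2 + s**(5/2)) + s = s + s**2 + s**(5/2))
2658 - K(T) = 2658 - (-34 + (-34)**2 + (-34)**(5/2)) = 2658 - (-34 + 1156 + 1156*I*sqrt(34)) = 2658 - (1122 + 1156*I*sqrt(34)) = 2658 + (-1122 - 1156*I*sqrt(34)) = 1536 - 1156*I*sqrt(34)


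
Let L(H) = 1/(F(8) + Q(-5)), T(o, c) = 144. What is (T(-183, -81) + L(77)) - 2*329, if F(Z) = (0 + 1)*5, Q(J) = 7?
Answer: -6167/12 ≈ -513.92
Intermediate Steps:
F(Z) = 5 (F(Z) = 1*5 = 5)
L(H) = 1/12 (L(H) = 1/(5 + 7) = 1/12)
(T(-183, -81) + L(77)) - 2*329 = (144 + 1/12) - 2*329 = 1729/12 - 658 = -6167/12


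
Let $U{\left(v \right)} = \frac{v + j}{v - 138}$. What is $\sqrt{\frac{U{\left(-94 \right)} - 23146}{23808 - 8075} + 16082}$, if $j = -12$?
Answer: $\frac{\sqrt{13389963714089141}}{912514} \approx 126.81$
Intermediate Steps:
$U{\left(v \right)} = \frac{-12 + v}{-138 + v}$ ($U{\left(v \right)} = \frac{v - 12}{v - 138} = \frac{-12 + v}{-138 + v}$)
$\sqrt{\frac{U{\left(-94 \right)} - 23146}{23808 - 8075} + 16082} = \sqrt{\frac{\frac{-12 - 94}{-138 - 94} - 23146}{23808 - 8075} + 16082} = \sqrt{\frac{\frac{1}{-232} \left(-106\right) - 23146}{15733} + 16082} = \sqrt{\left(\left(- \frac{1}{232}\right) \left(-106\right) - 23146\right) \frac{1}{15733} + 16082} = \sqrt{\left(\frac{53}{116} - 23146\right) \frac{1}{15733} + 16082} = \sqrt{\left(- \frac{2684883}{116}\right) \frac{1}{15733} + 16082} = \sqrt{- \frac{2684883}{1825028} + 16082} = \sqrt{\frac{29347415413}{1825028}} = \frac{\sqrt{13389963714089141}}{912514}$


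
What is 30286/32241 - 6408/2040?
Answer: -6034037/2740485 ≈ -2.2018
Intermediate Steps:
30286/32241 - 6408/2040 = 30286*(1/32241) - 6408*1/2040 = 30286/32241 - 267/85 = -6034037/2740485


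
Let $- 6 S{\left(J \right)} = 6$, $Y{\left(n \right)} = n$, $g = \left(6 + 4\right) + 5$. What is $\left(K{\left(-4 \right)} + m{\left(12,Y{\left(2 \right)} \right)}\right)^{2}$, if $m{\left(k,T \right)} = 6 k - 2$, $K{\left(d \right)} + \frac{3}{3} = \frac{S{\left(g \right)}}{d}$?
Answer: $\frac{76729}{16} \approx 4795.6$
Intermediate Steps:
$g = 15$ ($g = 10 + 5 = 15$)
$S{\left(J \right)} = -1$ ($S{\left(J \right)} = \left(- \frac{1}{6}\right) 6 = -1$)
$K{\left(d \right)} = -1 - \frac{1}{d}$
$m{\left(k,T \right)} = -2 + 6 k$
$\left(K{\left(-4 \right)} + m{\left(12,Y{\left(2 \right)} \right)}\right)^{2} = \left(\frac{-1 - -4}{-4} + \left(-2 + 6 \cdot 12\right)\right)^{2} = \left(- \frac{-1 + 4}{4} + \left(-2 + 72\right)\right)^{2} = \left(\left(- \frac{1}{4}\right) 3 + 70\right)^{2} = \left(- \frac{3}{4} + 70\right)^{2} = \left(\frac{277}{4}\right)^{2} = \frac{76729}{16}$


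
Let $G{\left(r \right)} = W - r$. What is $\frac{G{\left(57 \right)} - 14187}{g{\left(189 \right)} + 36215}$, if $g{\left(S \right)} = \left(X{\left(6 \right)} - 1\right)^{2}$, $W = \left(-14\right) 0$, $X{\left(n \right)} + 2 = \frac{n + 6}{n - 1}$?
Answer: $- \frac{89025}{226346} \approx -0.39331$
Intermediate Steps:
$X{\left(n \right)} = -2 + \frac{6 + n}{-1 + n}$ ($X{\left(n \right)} = -2 + \frac{n + 6}{n - 1} = -2 + \frac{6 + n}{-1 + n}$)
$W = 0$
$G{\left(r \right)} = - r$ ($G{\left(r \right)} = 0 - r = - r$)
$g{\left(S \right)} = \frac{9}{25}$ ($g{\left(S \right)} = \left(\frac{8 - 6}{-1 + 6} - 1\right)^{2} = \left(\frac{8 - 6}{5} - 1\right)^{2} = \left(\frac{1}{5} \cdot 2 - 1\right)^{2} = \left(\frac{2}{5} - 1\right)^{2} = \left(- \frac{3}{5}\right)^{2} = \frac{9}{25}$)
$\frac{G{\left(57 \right)} - 14187}{g{\left(189 \right)} + 36215} = \frac{\left(-1\right) 57 - 14187}{\frac{9}{25} + 36215} = \frac{-57 - 14187}{\frac{905384}{25}} = \left(-14244\right) \frac{25}{905384} = - \frac{89025}{226346}$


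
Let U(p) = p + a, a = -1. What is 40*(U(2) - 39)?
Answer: -1520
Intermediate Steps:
U(p) = -1 + p (U(p) = p - 1 = -1 + p)
40*(U(2) - 39) = 40*((-1 + 2) - 39) = 40*(1 - 39) = 40*(-38) = -1520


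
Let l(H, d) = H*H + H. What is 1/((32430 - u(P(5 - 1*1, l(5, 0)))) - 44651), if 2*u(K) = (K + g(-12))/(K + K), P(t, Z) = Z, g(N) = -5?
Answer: -24/293309 ≈ -8.1825e-5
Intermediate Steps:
l(H, d) = H + H² (l(H, d) = H² + H = H + H²)
u(K) = (-5 + K)/(4*K) (u(K) = ((K - 5)/(K + K))/2 = ((-5 + K)/((2*K)))/2 = ((-5 + K)*(1/(2*K)))/2 = ((-5 + K)/(2*K))/2 = (-5 + K)/(4*K))
1/((32430 - u(P(5 - 1*1, l(5, 0)))) - 44651) = 1/((32430 - (-5 + 5*(1 + 5))/(4*(5*(1 + 5)))) - 44651) = 1/((32430 - (-5 + 5*6)/(4*(5*6))) - 44651) = 1/((32430 - (-5 + 30)/(4*30)) - 44651) = 1/((32430 - 25/(4*30)) - 44651) = 1/((32430 - 1*5/24) - 44651) = 1/((32430 - 5/24) - 44651) = 1/(778315/24 - 44651) = 1/(-293309/24) = -24/293309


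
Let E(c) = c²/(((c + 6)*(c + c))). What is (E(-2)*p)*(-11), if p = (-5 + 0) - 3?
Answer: -22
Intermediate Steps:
p = -8 (p = -5 - 3 = -8)
E(c) = c/(2*(6 + c)) (E(c) = c²/(((6 + c)*(2*c))) = c²/((2*c*(6 + c))) = c²*(1/(2*c*(6 + c))) = c/(2*(6 + c)))
(E(-2)*p)*(-11) = (((½)*(-2)/(6 - 2))*(-8))*(-11) = (((½)*(-2)/4)*(-8))*(-11) = (((½)*(-2)*(¼))*(-8))*(-11) = -¼*(-8)*(-11) = 2*(-11) = -22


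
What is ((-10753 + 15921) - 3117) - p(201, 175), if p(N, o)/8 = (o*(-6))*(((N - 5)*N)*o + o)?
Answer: 57913592051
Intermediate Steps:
p(N, o) = -48*o*(o + N*o*(-5 + N)) (p(N, o) = 8*((o*(-6))*(((N - 5)*N)*o + o)) = 8*((-6*o)*(((-5 + N)*N)*o + o)) = 8*((-6*o)*((N*(-5 + N))*o + o)) = 8*((-6*o)*(N*o*(-5 + N) + o)) = 8*((-6*o)*(o + N*o*(-5 + N))) = 8*(-6*o*(o + N*o*(-5 + N))) = -48*o*(o + N*o*(-5 + N)))
((-10753 + 15921) - 3117) - p(201, 175) = ((-10753 + 15921) - 3117) - 48*175**2*(-1 - 1*201**2 + 5*201) = (5168 - 3117) - 48*30625*(-1 - 1*40401 + 1005) = 2051 - 48*30625*(-1 - 40401 + 1005) = 2051 - 48*30625*(-39397) = 2051 - 1*(-57913590000) = 2051 + 57913590000 = 57913592051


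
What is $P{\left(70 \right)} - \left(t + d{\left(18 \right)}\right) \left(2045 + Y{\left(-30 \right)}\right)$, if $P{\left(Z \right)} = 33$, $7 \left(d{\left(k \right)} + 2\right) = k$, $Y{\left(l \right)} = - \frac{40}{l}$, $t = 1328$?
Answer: $-2718667$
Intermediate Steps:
$d{\left(k \right)} = -2 + \frac{k}{7}$
$P{\left(70 \right)} - \left(t + d{\left(18 \right)}\right) \left(2045 + Y{\left(-30 \right)}\right) = 33 - \left(1328 + \left(-2 + \frac{1}{7} \cdot 18\right)\right) \left(2045 - \frac{40}{-30}\right) = 33 - \left(1328 + \left(-2 + \frac{18}{7}\right)\right) \left(2045 - - \frac{4}{3}\right) = 33 - \left(1328 + \frac{4}{7}\right) \left(2045 + \frac{4}{3}\right) = 33 - \frac{9300}{7} \cdot \frac{6139}{3} = 33 - 2718700 = -2718667$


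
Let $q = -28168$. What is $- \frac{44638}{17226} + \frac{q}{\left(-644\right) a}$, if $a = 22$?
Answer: $- \frac{119488}{198099} \approx -0.60317$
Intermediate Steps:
$- \frac{44638}{17226} + \frac{q}{\left(-644\right) a} = - \frac{44638}{17226} - \frac{28168}{\left(-644\right) 22} = \left(-44638\right) \frac{1}{17226} - \frac{28168}{-14168} = - \frac{2029}{783} - - \frac{503}{253} = - \frac{2029}{783} + \frac{503}{253} = - \frac{119488}{198099}$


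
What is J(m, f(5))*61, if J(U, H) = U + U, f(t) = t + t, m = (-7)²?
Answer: 5978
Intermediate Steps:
m = 49
f(t) = 2*t
J(U, H) = 2*U
J(m, f(5))*61 = (2*49)*61 = 98*61 = 5978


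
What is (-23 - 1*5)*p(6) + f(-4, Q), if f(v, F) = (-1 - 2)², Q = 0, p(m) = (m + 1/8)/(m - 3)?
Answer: -289/6 ≈ -48.167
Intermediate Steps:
p(m) = (⅛ + m)/(-3 + m) (p(m) = (m + ⅛)/(-3 + m) = (⅛ + m)/(-3 + m))
f(v, F) = 9 (f(v, F) = (-3)² = 9)
(-23 - 1*5)*p(6) + f(-4, Q) = (-23 - 1*5)*((⅛ + 6)/(-3 + 6)) + 9 = (-23 - 5)*((49/8)/3) + 9 = -28*49/(3*8) + 9 = -28*49/24 + 9 = -343/6 + 9 = -289/6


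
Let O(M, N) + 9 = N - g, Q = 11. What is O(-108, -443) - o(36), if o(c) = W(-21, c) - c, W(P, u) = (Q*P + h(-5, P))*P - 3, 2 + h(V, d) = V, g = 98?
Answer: -5509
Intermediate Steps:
h(V, d) = -2 + V
O(M, N) = -107 + N (O(M, N) = -9 + (N - 1*98) = -9 + (N - 98) = -9 + (-98 + N) = -107 + N)
W(P, u) = -3 + P*(-7 + 11*P) (W(P, u) = (11*P + (-2 - 5))*P - 3 = (11*P - 7)*P - 3 = (-7 + 11*P)*P - 3 = P*(-7 + 11*P) - 3 = -3 + P*(-7 + 11*P))
o(c) = 4995 - c (o(c) = (-3 - 7*(-21) + 11*(-21)²) - c = (-3 + 147 + 11*441) - c = (-3 + 147 + 4851) - c = 4995 - c)
O(-108, -443) - o(36) = (-107 - 443) - (4995 - 1*36) = -550 - (4995 - 36) = -550 - 1*4959 = -550 - 4959 = -5509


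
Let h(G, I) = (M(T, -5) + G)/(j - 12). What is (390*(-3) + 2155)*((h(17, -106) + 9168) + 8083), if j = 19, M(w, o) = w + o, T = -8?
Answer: 118949585/7 ≈ 1.6993e+7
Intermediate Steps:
M(w, o) = o + w
h(G, I) = -13/7 + G/7 (h(G, I) = ((-5 - 8) + G)/(19 - 12) = (-13 + G)/7 = (-13 + G)*(⅐) = -13/7 + G/7)
(390*(-3) + 2155)*((h(17, -106) + 9168) + 8083) = (390*(-3) + 2155)*(((-13/7 + (⅐)*17) + 9168) + 8083) = (-1170 + 2155)*(((-13/7 + 17/7) + 9168) + 8083) = 985*((4/7 + 9168) + 8083) = 985*(64180/7 + 8083) = 985*(120761/7) = 118949585/7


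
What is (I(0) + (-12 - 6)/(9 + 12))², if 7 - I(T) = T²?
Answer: 1849/49 ≈ 37.735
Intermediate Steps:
I(T) = 7 - T²
(I(0) + (-12 - 6)/(9 + 12))² = ((7 - 1*0²) + (-12 - 6)/(9 + 12))² = ((7 - 1*0) - 18/21)² = ((7 + 0) - 18*1/21)² = (7 - 6/7)² = (43/7)² = 1849/49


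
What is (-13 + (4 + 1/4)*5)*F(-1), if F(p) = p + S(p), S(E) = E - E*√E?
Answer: -33/2 + 33*I/4 ≈ -16.5 + 8.25*I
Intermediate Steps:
S(E) = E - E^(3/2)
F(p) = -p^(3/2) + 2*p (F(p) = p + (p - p^(3/2)) = -p^(3/2) + 2*p)
(-13 + (4 + 1/4)*5)*F(-1) = (-13 + (4 + 1/4)*5)*(-(-1)^(3/2) + 2*(-1)) = (-13 + (4 + ¼)*5)*(-(-1)*I - 2) = (-13 + (17/4)*5)*(I - 2) = (-13 + 85/4)*(-2 + I) = 33*(-2 + I)/4 = -33/2 + 33*I/4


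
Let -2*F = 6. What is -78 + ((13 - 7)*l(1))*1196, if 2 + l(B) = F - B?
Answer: -43134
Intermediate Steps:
F = -3 (F = -½*6 = -3)
l(B) = -5 - B (l(B) = -2 + (-3 - B) = -5 - B)
-78 + ((13 - 7)*l(1))*1196 = -78 + ((13 - 7)*(-5 - 1*1))*1196 = -78 + (6*(-5 - 1))*1196 = -78 + (6*(-6))*1196 = -78 - 36*1196 = -78 - 43056 = -43134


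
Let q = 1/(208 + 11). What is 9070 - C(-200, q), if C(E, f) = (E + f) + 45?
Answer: 2020274/219 ≈ 9225.0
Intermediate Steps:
q = 1/219 ≈ 0.0045662
C(E, f) = 45 + E + f
9070 - C(-200, q) = 9070 - (45 - 200 + 1/219) = 9070 - 1*(-33944/219) = 9070 + 33944/219 = 2020274/219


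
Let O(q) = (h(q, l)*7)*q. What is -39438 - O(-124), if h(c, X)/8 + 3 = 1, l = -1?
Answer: -53326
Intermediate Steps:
h(c, X) = -16 (h(c, X) = -24 + 8*1 = -24 + 8 = -16)
O(q) = -112*q (O(q) = (-16*7)*q = -112*q)
-39438 - O(-124) = -39438 - (-112)*(-124) = -39438 - 1*13888 = -39438 - 13888 = -53326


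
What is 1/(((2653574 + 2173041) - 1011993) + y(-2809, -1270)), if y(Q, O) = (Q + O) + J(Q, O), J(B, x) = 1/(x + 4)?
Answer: 1266/4824147437 ≈ 2.6243e-7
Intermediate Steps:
J(B, x) = 1/(4 + x)
y(Q, O) = O + Q + 1/(4 + O) (y(Q, O) = (Q + O) + 1/(4 + O) = (O + Q) + 1/(4 + O) = O + Q + 1/(4 + O))
1/(((2653574 + 2173041) - 1011993) + y(-2809, -1270)) = 1/(((2653574 + 2173041) - 1011993) + (1 + (4 - 1270)*(-1270 - 2809))/(4 - 1270)) = 1/((4826615 - 1011993) + (1 - 1266*(-4079))/(-1266)) = 1/(3814622 - (1 + 5164014)/1266) = 1/(3814622 - 1/1266*5164015) = 1/(3814622 - 5164015/1266) = 1/(4824147437/1266) = 1266/4824147437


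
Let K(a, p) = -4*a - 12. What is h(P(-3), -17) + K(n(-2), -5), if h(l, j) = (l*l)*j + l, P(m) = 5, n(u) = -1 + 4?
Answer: -444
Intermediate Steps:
n(u) = 3
K(a, p) = -12 - 4*a
h(l, j) = l + j*l² (h(l, j) = l²*j + l = j*l² + l = l + j*l²)
h(P(-3), -17) + K(n(-2), -5) = 5*(1 - 17*5) + (-12 - 4*3) = 5*(1 - 85) + (-12 - 12) = 5*(-84) - 24 = -420 - 24 = -444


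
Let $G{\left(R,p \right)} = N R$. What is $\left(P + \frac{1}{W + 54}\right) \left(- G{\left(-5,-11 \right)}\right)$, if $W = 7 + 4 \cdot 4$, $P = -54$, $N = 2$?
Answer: $- \frac{41570}{77} \approx -539.87$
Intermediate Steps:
$G{\left(R,p \right)} = 2 R$
$W = 23$ ($W = 7 + 16 = 23$)
$\left(P + \frac{1}{W + 54}\right) \left(- G{\left(-5,-11 \right)}\right) = \left(-54 + \frac{1}{23 + 54}\right) \left(- 2 \left(-5\right)\right) = \left(-54 + \frac{1}{77}\right) \left(\left(-1\right) \left(-10\right)\right) = \left(-54 + \frac{1}{77}\right) 10 = \left(- \frac{4157}{77}\right) 10 = - \frac{41570}{77}$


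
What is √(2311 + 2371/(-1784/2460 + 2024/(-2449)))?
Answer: √4276252486758766/2337014 ≈ 27.981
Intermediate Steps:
√(2311 + 2371/(-1784/2460 + 2024/(-2449))) = √(2311 + 2371/(-1784*1/2460 + 2024*(-1/2449))) = √(2311 + 2371/(-446/615 - 2024/2449)) = √(2311 + 2371/(-2337014/1506135)) = √(2311 + 2371*(-1506135/2337014)) = √(2311 - 3571046085/2337014) = √(1829793269/2337014) = √4276252486758766/2337014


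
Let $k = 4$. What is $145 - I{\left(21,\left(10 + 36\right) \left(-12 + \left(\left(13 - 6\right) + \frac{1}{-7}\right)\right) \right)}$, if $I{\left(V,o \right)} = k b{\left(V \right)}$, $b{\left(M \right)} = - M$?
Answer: $229$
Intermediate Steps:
$I{\left(V,o \right)} = - 4 V$ ($I{\left(V,o \right)} = 4 \left(- V\right) = - 4 V$)
$145 - I{\left(21,\left(10 + 36\right) \left(-12 + \left(\left(13 - 6\right) + \frac{1}{-7}\right)\right) \right)} = 145 - \left(-4\right) 21 = 145 - -84 = 145 + 84 = 229$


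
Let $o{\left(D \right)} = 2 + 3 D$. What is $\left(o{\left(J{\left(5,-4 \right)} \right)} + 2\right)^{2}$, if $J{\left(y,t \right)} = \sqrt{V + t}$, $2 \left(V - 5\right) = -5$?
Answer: $\frac{5}{2} + 12 i \sqrt{6} \approx 2.5 + 29.394 i$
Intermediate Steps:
$V = \frac{5}{2}$ ($V = 5 + \frac{1}{2} \left(-5\right) = 5 - \frac{5}{2} = \frac{5}{2} \approx 2.5$)
$J{\left(y,t \right)} = \sqrt{\frac{5}{2} + t}$
$\left(o{\left(J{\left(5,-4 \right)} \right)} + 2\right)^{2} = \left(\left(2 + 3 \frac{\sqrt{10 + 4 \left(-4\right)}}{2}\right) + 2\right)^{2} = \left(\left(2 + 3 \frac{\sqrt{10 - 16}}{2}\right) + 2\right)^{2} = \left(\left(2 + 3 \frac{\sqrt{-6}}{2}\right) + 2\right)^{2} = \left(\left(2 + 3 \frac{i \sqrt{6}}{2}\right) + 2\right)^{2} = \left(\left(2 + \frac{3 i \sqrt{6}}{2}\right) + 2\right)^{2} = \left(4 + \frac{3 i \sqrt{6}}{2}\right)^{2}$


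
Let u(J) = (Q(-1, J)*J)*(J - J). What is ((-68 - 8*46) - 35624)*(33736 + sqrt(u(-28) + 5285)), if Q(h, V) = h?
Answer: -1216520160 - 36060*sqrt(5285) ≈ -1.2191e+9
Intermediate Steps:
u(J) = 0 (u(J) = (-J)*(J - J) = -J*0 = 0)
((-68 - 8*46) - 35624)*(33736 + sqrt(u(-28) + 5285)) = ((-68 - 8*46) - 35624)*(33736 + sqrt(0 + 5285)) = ((-68 - 368) - 35624)*(33736 + sqrt(5285)) = (-436 - 35624)*(33736 + sqrt(5285)) = -36060*(33736 + sqrt(5285)) = -1216520160 - 36060*sqrt(5285)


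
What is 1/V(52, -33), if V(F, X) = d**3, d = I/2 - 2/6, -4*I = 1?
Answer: -13824/1331 ≈ -10.386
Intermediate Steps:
I = -1/4 (I = -1/4*1 = -1/4 ≈ -0.25000)
d = -11/24 (d = -1/4/2 - 2/6 = -1/4*1/2 - 2*1/6 = -1/8 - 1/3 = -11/24 ≈ -0.45833)
V(F, X) = -1331/13824 (V(F, X) = (-11/24)**3 = -1331/13824)
1/V(52, -33) = 1/(-1331/13824) = -13824/1331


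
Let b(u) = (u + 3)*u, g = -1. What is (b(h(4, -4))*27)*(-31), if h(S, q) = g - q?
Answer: -15066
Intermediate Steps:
h(S, q) = -1 - q
b(u) = u*(3 + u) (b(u) = (3 + u)*u = u*(3 + u))
(b(h(4, -4))*27)*(-31) = (((-1 - 1*(-4))*(3 + (-1 - 1*(-4))))*27)*(-31) = (((-1 + 4)*(3 + (-1 + 4)))*27)*(-31) = ((3*(3 + 3))*27)*(-31) = ((3*6)*27)*(-31) = (18*27)*(-31) = 486*(-31) = -15066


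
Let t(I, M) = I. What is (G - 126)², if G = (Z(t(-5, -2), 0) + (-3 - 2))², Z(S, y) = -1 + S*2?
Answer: 16900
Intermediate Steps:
Z(S, y) = -1 + 2*S
G = 256 (G = ((-1 + 2*(-5)) + (-3 - 2))² = ((-1 - 10) - 5)² = (-11 - 5)² = (-16)² = 256)
(G - 126)² = (256 - 126)² = 130² = 16900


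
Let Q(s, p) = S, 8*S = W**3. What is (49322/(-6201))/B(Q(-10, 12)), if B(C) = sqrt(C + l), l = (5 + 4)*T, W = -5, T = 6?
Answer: -7588*sqrt(614)/146439 ≈ -1.2840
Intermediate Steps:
S = -125/8 (S = (1/8)*(-5)**3 = (1/8)*(-125) = -125/8 ≈ -15.625)
l = 54 (l = (5 + 4)*6 = 9*6 = 54)
Q(s, p) = -125/8
B(C) = sqrt(54 + C) (B(C) = sqrt(C + 54) = sqrt(54 + C))
(49322/(-6201))/B(Q(-10, 12)) = (49322/(-6201))/(sqrt(54 - 125/8)) = (49322*(-1/6201))/(sqrt(307/8)) = -3794*2*sqrt(614)/307/477 = -7588*sqrt(614)/146439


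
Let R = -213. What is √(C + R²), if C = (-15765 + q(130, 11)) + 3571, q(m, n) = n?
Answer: √33186 ≈ 182.17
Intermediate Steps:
C = -12183 (C = (-15765 + 11) + 3571 = -15754 + 3571 = -12183)
√(C + R²) = √(-12183 + (-213)²) = √(-12183 + 45369) = √33186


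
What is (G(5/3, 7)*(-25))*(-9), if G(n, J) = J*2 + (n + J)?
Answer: 5100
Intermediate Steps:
G(n, J) = n + 3*J (G(n, J) = 2*J + (J + n) = n + 3*J)
(G(5/3, 7)*(-25))*(-9) = ((5/3 + 3*7)*(-25))*(-9) = ((5*(1/3) + 21)*(-25))*(-9) = ((5/3 + 21)*(-25))*(-9) = ((68/3)*(-25))*(-9) = -1700/3*(-9) = 5100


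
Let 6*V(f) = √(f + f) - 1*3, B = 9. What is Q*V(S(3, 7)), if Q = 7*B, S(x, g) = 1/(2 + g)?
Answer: -63/2 + 7*√2/2 ≈ -26.550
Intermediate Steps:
V(f) = -½ + √2*√f/6 (V(f) = (√(f + f) - 1*3)/6 = (√(2*f) - 3)/6 = (√2*√f - 3)/6 = (-3 + √2*√f)/6 = -½ + √2*√f/6)
Q = 63 (Q = 7*9 = 63)
Q*V(S(3, 7)) = 63*(-½ + √2*√(1/(2 + 7))/6) = 63*(-½ + √2*√(1/9)/6) = 63*(-½ + √2*√(⅑)/6) = 63*(-½ + (⅙)*√2*(⅓)) = 63*(-½ + √2/18) = -63/2 + 7*√2/2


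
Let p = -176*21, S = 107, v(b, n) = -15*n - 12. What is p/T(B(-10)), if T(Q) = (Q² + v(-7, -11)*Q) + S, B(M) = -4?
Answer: 1232/163 ≈ 7.5583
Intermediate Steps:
v(b, n) = -12 - 15*n
T(Q) = 107 + Q² + 153*Q (T(Q) = (Q² + (-12 - 15*(-11))*Q) + 107 = (Q² + (-12 + 165)*Q) + 107 = (Q² + 153*Q) + 107 = 107 + Q² + 153*Q)
p = -3696
p/T(B(-10)) = -3696/(107 + (-4)² + 153*(-4)) = -3696/(107 + 16 - 612) = -3696/(-489) = -3696*(-1/489) = 1232/163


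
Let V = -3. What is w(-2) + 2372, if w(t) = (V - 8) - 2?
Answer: 2359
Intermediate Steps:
w(t) = -13 (w(t) = (-3 - 8) - 2 = -11 - 2 = -13)
w(-2) + 2372 = -13 + 2372 = 2359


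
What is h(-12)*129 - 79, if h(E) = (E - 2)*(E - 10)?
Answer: 39653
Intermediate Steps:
h(E) = (-10 + E)*(-2 + E) (h(E) = (-2 + E)*(-10 + E) = (-10 + E)*(-2 + E))
h(-12)*129 - 79 = (20 + (-12)**2 - 12*(-12))*129 - 79 = (20 + 144 + 144)*129 - 79 = 308*129 - 79 = 39732 - 79 = 39653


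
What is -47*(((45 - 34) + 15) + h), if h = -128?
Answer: 4794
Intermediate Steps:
-47*(((45 - 34) + 15) + h) = -47*(((45 - 34) + 15) - 128) = -47*((11 + 15) - 128) = -47*(26 - 128) = -47*(-102) = 4794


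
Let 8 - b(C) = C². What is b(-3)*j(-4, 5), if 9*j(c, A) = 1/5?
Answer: -1/45 ≈ -0.022222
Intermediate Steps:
j(c, A) = 1/45 (j(c, A) = (⅑)/5 = (⅑)*(⅕) = 1/45)
b(C) = 8 - C²
b(-3)*j(-4, 5) = (8 - 1*(-3)²)*(1/45) = (8 - 1*9)*(1/45) = (8 - 9)*(1/45) = -1*1/45 = -1/45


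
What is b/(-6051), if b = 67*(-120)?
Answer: 2680/2017 ≈ 1.3287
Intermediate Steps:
b = -8040
b/(-6051) = -8040/(-6051) = -8040*(-1/6051) = 2680/2017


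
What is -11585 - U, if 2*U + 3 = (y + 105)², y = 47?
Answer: -46271/2 ≈ -23136.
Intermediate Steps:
U = 23101/2 (U = -3/2 + (47 + 105)²/2 = -3/2 + (½)*152² = -3/2 + (½)*23104 = -3/2 + 11552 = 23101/2 ≈ 11551.)
-11585 - U = -11585 - 1*23101/2 = -11585 - 23101/2 = -46271/2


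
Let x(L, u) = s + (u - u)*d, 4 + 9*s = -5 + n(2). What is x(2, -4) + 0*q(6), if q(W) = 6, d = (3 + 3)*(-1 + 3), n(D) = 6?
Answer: -⅓ ≈ -0.33333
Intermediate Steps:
d = 12 (d = 6*2 = 12)
s = -⅓ (s = -4/9 + (-5 + 6)/9 = -4/9 + (⅑)*1 = -4/9 + ⅑ = -⅓ ≈ -0.33333)
x(L, u) = -⅓ (x(L, u) = -⅓ + (u - u)*12 = -⅓ + 0*12 = -⅓ + 0 = -⅓)
x(2, -4) + 0*q(6) = -⅓ + 0*6 = -⅓ + 0 = -⅓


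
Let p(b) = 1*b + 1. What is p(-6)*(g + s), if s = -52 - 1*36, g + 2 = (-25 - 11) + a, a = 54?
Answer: 360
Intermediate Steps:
p(b) = 1 + b (p(b) = b + 1 = 1 + b)
g = 16 (g = -2 + ((-25 - 11) + 54) = -2 + (-36 + 54) = -2 + 18 = 16)
s = -88 (s = -52 - 36 = -88)
p(-6)*(g + s) = (1 - 6)*(16 - 88) = -5*(-72) = 360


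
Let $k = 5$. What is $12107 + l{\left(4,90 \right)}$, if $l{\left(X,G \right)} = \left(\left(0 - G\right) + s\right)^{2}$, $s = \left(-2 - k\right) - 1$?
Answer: $21711$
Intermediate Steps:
$s = -8$ ($s = \left(-2 - 5\right) - 1 = -7 - 1 = -8$)
$l{\left(X,G \right)} = \left(-8 - G\right)^{2}$ ($l{\left(X,G \right)} = \left(\left(0 - G\right) - 8\right)^{2} = \left(- G - 8\right)^{2} = \left(-8 - G\right)^{2}$)
$12107 + l{\left(4,90 \right)} = 12107 + \left(8 + 90\right)^{2} = 12107 + 98^{2} = 12107 + 9604 = 21711$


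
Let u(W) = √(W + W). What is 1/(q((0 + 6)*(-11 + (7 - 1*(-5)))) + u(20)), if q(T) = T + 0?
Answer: -3/2 + √10/2 ≈ 0.081139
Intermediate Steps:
q(T) = T
u(W) = √2*√W (u(W) = √(2*W) = √2*√W)
1/(q((0 + 6)*(-11 + (7 - 1*(-5)))) + u(20)) = 1/((0 + 6)*(-11 + (7 - 1*(-5))) + √2*√20) = 1/(6*(-11 + (7 + 5)) + √2*(2*√5)) = 1/(6*(-11 + 12) + 2*√10) = 1/(6*1 + 2*√10) = 1/(6 + 2*√10)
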